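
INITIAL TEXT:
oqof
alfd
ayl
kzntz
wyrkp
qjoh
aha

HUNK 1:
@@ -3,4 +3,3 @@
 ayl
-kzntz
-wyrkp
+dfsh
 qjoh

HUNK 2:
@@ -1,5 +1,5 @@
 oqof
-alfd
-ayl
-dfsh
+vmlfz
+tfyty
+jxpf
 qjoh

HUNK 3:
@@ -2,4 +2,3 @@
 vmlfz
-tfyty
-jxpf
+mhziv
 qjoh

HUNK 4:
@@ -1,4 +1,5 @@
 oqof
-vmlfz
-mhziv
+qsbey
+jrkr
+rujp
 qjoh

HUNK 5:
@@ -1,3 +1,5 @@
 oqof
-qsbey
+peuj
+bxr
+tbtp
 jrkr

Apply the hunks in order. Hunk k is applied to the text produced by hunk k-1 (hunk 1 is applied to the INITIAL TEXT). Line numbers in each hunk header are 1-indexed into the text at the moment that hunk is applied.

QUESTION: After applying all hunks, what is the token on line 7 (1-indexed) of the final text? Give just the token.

Hunk 1: at line 3 remove [kzntz,wyrkp] add [dfsh] -> 6 lines: oqof alfd ayl dfsh qjoh aha
Hunk 2: at line 1 remove [alfd,ayl,dfsh] add [vmlfz,tfyty,jxpf] -> 6 lines: oqof vmlfz tfyty jxpf qjoh aha
Hunk 3: at line 2 remove [tfyty,jxpf] add [mhziv] -> 5 lines: oqof vmlfz mhziv qjoh aha
Hunk 4: at line 1 remove [vmlfz,mhziv] add [qsbey,jrkr,rujp] -> 6 lines: oqof qsbey jrkr rujp qjoh aha
Hunk 5: at line 1 remove [qsbey] add [peuj,bxr,tbtp] -> 8 lines: oqof peuj bxr tbtp jrkr rujp qjoh aha
Final line 7: qjoh

Answer: qjoh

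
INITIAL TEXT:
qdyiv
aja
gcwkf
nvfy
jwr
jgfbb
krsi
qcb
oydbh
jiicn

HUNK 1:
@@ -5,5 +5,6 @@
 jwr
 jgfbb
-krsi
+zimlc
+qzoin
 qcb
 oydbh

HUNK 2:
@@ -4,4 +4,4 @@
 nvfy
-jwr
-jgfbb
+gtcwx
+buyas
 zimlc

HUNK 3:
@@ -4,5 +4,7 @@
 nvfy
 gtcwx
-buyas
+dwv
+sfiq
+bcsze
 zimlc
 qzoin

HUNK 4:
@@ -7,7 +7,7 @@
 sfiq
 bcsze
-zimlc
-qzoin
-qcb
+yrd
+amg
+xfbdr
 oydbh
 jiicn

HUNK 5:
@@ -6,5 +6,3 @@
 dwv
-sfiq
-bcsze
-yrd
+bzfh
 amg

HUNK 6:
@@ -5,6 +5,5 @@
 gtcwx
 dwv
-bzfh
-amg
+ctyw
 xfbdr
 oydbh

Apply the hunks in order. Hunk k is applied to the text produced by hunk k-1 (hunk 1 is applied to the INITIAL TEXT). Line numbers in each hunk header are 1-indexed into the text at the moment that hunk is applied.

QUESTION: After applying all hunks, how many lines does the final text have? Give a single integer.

Answer: 10

Derivation:
Hunk 1: at line 5 remove [krsi] add [zimlc,qzoin] -> 11 lines: qdyiv aja gcwkf nvfy jwr jgfbb zimlc qzoin qcb oydbh jiicn
Hunk 2: at line 4 remove [jwr,jgfbb] add [gtcwx,buyas] -> 11 lines: qdyiv aja gcwkf nvfy gtcwx buyas zimlc qzoin qcb oydbh jiicn
Hunk 3: at line 4 remove [buyas] add [dwv,sfiq,bcsze] -> 13 lines: qdyiv aja gcwkf nvfy gtcwx dwv sfiq bcsze zimlc qzoin qcb oydbh jiicn
Hunk 4: at line 7 remove [zimlc,qzoin,qcb] add [yrd,amg,xfbdr] -> 13 lines: qdyiv aja gcwkf nvfy gtcwx dwv sfiq bcsze yrd amg xfbdr oydbh jiicn
Hunk 5: at line 6 remove [sfiq,bcsze,yrd] add [bzfh] -> 11 lines: qdyiv aja gcwkf nvfy gtcwx dwv bzfh amg xfbdr oydbh jiicn
Hunk 6: at line 5 remove [bzfh,amg] add [ctyw] -> 10 lines: qdyiv aja gcwkf nvfy gtcwx dwv ctyw xfbdr oydbh jiicn
Final line count: 10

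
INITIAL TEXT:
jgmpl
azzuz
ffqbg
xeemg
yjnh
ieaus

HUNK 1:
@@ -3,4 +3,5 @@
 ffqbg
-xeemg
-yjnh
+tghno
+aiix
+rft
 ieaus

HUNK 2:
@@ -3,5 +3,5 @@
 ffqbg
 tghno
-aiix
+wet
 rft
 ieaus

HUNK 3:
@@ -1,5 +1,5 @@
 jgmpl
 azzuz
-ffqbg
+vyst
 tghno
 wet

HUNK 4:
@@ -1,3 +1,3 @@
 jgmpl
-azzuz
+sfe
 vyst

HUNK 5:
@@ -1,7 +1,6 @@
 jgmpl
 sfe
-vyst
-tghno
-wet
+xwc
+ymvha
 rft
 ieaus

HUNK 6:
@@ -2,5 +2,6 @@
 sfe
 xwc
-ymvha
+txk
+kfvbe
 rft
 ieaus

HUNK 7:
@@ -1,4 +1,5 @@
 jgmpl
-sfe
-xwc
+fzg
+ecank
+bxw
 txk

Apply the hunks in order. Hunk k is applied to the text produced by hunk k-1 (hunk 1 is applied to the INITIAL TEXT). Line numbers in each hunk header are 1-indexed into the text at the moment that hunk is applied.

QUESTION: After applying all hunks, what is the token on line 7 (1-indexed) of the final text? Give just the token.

Hunk 1: at line 3 remove [xeemg,yjnh] add [tghno,aiix,rft] -> 7 lines: jgmpl azzuz ffqbg tghno aiix rft ieaus
Hunk 2: at line 3 remove [aiix] add [wet] -> 7 lines: jgmpl azzuz ffqbg tghno wet rft ieaus
Hunk 3: at line 1 remove [ffqbg] add [vyst] -> 7 lines: jgmpl azzuz vyst tghno wet rft ieaus
Hunk 4: at line 1 remove [azzuz] add [sfe] -> 7 lines: jgmpl sfe vyst tghno wet rft ieaus
Hunk 5: at line 1 remove [vyst,tghno,wet] add [xwc,ymvha] -> 6 lines: jgmpl sfe xwc ymvha rft ieaus
Hunk 6: at line 2 remove [ymvha] add [txk,kfvbe] -> 7 lines: jgmpl sfe xwc txk kfvbe rft ieaus
Hunk 7: at line 1 remove [sfe,xwc] add [fzg,ecank,bxw] -> 8 lines: jgmpl fzg ecank bxw txk kfvbe rft ieaus
Final line 7: rft

Answer: rft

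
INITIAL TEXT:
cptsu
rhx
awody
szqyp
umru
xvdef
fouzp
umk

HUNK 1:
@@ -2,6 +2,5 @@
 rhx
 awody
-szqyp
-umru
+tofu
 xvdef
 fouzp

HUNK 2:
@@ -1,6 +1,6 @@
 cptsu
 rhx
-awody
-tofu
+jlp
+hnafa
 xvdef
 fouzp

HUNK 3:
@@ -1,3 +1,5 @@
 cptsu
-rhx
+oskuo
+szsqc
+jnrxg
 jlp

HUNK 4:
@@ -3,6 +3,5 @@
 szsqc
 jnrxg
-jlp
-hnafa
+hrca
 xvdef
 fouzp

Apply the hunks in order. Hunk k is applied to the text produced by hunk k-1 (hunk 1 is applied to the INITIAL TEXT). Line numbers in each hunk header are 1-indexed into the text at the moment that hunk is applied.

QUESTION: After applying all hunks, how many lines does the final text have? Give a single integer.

Hunk 1: at line 2 remove [szqyp,umru] add [tofu] -> 7 lines: cptsu rhx awody tofu xvdef fouzp umk
Hunk 2: at line 1 remove [awody,tofu] add [jlp,hnafa] -> 7 lines: cptsu rhx jlp hnafa xvdef fouzp umk
Hunk 3: at line 1 remove [rhx] add [oskuo,szsqc,jnrxg] -> 9 lines: cptsu oskuo szsqc jnrxg jlp hnafa xvdef fouzp umk
Hunk 4: at line 3 remove [jlp,hnafa] add [hrca] -> 8 lines: cptsu oskuo szsqc jnrxg hrca xvdef fouzp umk
Final line count: 8

Answer: 8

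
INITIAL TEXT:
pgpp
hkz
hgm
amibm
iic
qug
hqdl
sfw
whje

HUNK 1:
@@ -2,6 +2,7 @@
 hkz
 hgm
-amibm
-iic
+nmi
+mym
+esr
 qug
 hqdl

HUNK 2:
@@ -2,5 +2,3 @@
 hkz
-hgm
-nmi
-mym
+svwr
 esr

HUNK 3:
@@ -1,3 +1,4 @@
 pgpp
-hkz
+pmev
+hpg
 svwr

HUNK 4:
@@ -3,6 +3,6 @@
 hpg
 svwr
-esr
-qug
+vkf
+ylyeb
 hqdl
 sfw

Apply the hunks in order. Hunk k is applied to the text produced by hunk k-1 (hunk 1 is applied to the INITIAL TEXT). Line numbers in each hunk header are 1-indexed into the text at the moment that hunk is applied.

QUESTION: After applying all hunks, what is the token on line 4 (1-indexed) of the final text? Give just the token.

Answer: svwr

Derivation:
Hunk 1: at line 2 remove [amibm,iic] add [nmi,mym,esr] -> 10 lines: pgpp hkz hgm nmi mym esr qug hqdl sfw whje
Hunk 2: at line 2 remove [hgm,nmi,mym] add [svwr] -> 8 lines: pgpp hkz svwr esr qug hqdl sfw whje
Hunk 3: at line 1 remove [hkz] add [pmev,hpg] -> 9 lines: pgpp pmev hpg svwr esr qug hqdl sfw whje
Hunk 4: at line 3 remove [esr,qug] add [vkf,ylyeb] -> 9 lines: pgpp pmev hpg svwr vkf ylyeb hqdl sfw whje
Final line 4: svwr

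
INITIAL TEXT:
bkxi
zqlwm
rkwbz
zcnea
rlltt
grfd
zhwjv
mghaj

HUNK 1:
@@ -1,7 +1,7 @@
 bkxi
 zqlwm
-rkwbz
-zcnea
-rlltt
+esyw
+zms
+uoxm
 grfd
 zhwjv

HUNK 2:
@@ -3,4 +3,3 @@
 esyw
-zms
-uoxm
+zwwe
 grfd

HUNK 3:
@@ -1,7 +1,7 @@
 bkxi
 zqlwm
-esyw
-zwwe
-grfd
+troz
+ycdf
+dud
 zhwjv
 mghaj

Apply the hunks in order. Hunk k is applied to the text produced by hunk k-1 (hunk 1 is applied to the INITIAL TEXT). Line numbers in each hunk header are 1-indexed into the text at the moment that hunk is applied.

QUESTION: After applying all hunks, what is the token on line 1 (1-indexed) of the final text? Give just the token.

Answer: bkxi

Derivation:
Hunk 1: at line 1 remove [rkwbz,zcnea,rlltt] add [esyw,zms,uoxm] -> 8 lines: bkxi zqlwm esyw zms uoxm grfd zhwjv mghaj
Hunk 2: at line 3 remove [zms,uoxm] add [zwwe] -> 7 lines: bkxi zqlwm esyw zwwe grfd zhwjv mghaj
Hunk 3: at line 1 remove [esyw,zwwe,grfd] add [troz,ycdf,dud] -> 7 lines: bkxi zqlwm troz ycdf dud zhwjv mghaj
Final line 1: bkxi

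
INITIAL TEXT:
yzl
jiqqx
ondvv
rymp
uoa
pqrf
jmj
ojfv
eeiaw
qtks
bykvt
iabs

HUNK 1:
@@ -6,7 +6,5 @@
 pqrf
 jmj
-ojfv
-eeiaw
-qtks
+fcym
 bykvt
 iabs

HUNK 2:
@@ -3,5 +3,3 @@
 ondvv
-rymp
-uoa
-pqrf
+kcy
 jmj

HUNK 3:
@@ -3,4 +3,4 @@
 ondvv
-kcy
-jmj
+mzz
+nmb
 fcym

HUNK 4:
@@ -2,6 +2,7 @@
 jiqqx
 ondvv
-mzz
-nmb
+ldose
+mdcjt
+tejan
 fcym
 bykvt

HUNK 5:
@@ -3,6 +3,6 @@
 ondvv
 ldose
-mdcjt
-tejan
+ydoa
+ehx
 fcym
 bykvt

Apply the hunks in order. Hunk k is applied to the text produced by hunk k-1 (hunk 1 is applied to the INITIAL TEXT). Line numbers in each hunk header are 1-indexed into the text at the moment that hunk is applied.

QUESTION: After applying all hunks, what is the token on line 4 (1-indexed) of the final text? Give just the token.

Hunk 1: at line 6 remove [ojfv,eeiaw,qtks] add [fcym] -> 10 lines: yzl jiqqx ondvv rymp uoa pqrf jmj fcym bykvt iabs
Hunk 2: at line 3 remove [rymp,uoa,pqrf] add [kcy] -> 8 lines: yzl jiqqx ondvv kcy jmj fcym bykvt iabs
Hunk 3: at line 3 remove [kcy,jmj] add [mzz,nmb] -> 8 lines: yzl jiqqx ondvv mzz nmb fcym bykvt iabs
Hunk 4: at line 2 remove [mzz,nmb] add [ldose,mdcjt,tejan] -> 9 lines: yzl jiqqx ondvv ldose mdcjt tejan fcym bykvt iabs
Hunk 5: at line 3 remove [mdcjt,tejan] add [ydoa,ehx] -> 9 lines: yzl jiqqx ondvv ldose ydoa ehx fcym bykvt iabs
Final line 4: ldose

Answer: ldose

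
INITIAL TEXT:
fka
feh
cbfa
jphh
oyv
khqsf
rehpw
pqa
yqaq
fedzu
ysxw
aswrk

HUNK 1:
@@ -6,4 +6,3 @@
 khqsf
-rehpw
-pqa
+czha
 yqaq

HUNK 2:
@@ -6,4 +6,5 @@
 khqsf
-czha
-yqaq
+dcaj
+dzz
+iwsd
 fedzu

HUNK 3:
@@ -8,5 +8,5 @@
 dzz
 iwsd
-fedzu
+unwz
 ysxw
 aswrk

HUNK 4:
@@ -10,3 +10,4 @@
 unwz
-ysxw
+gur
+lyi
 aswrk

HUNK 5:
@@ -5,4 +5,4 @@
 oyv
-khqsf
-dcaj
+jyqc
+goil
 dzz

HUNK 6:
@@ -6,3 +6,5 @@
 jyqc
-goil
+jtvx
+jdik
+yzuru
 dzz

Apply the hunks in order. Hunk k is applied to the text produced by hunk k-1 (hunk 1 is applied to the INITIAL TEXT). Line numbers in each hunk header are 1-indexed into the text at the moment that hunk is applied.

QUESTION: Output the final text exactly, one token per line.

Hunk 1: at line 6 remove [rehpw,pqa] add [czha] -> 11 lines: fka feh cbfa jphh oyv khqsf czha yqaq fedzu ysxw aswrk
Hunk 2: at line 6 remove [czha,yqaq] add [dcaj,dzz,iwsd] -> 12 lines: fka feh cbfa jphh oyv khqsf dcaj dzz iwsd fedzu ysxw aswrk
Hunk 3: at line 8 remove [fedzu] add [unwz] -> 12 lines: fka feh cbfa jphh oyv khqsf dcaj dzz iwsd unwz ysxw aswrk
Hunk 4: at line 10 remove [ysxw] add [gur,lyi] -> 13 lines: fka feh cbfa jphh oyv khqsf dcaj dzz iwsd unwz gur lyi aswrk
Hunk 5: at line 5 remove [khqsf,dcaj] add [jyqc,goil] -> 13 lines: fka feh cbfa jphh oyv jyqc goil dzz iwsd unwz gur lyi aswrk
Hunk 6: at line 6 remove [goil] add [jtvx,jdik,yzuru] -> 15 lines: fka feh cbfa jphh oyv jyqc jtvx jdik yzuru dzz iwsd unwz gur lyi aswrk

Answer: fka
feh
cbfa
jphh
oyv
jyqc
jtvx
jdik
yzuru
dzz
iwsd
unwz
gur
lyi
aswrk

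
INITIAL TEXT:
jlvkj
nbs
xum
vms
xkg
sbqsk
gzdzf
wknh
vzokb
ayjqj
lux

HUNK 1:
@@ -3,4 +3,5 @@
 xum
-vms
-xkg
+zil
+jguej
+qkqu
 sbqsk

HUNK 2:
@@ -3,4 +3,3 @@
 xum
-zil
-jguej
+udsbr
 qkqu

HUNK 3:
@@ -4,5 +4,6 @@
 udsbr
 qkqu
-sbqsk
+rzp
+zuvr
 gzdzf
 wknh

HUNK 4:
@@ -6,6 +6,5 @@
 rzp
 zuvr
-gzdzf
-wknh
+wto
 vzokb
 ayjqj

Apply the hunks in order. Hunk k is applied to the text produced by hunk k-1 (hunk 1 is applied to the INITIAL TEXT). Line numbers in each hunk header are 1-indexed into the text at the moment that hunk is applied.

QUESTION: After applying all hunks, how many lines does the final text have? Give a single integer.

Answer: 11

Derivation:
Hunk 1: at line 3 remove [vms,xkg] add [zil,jguej,qkqu] -> 12 lines: jlvkj nbs xum zil jguej qkqu sbqsk gzdzf wknh vzokb ayjqj lux
Hunk 2: at line 3 remove [zil,jguej] add [udsbr] -> 11 lines: jlvkj nbs xum udsbr qkqu sbqsk gzdzf wknh vzokb ayjqj lux
Hunk 3: at line 4 remove [sbqsk] add [rzp,zuvr] -> 12 lines: jlvkj nbs xum udsbr qkqu rzp zuvr gzdzf wknh vzokb ayjqj lux
Hunk 4: at line 6 remove [gzdzf,wknh] add [wto] -> 11 lines: jlvkj nbs xum udsbr qkqu rzp zuvr wto vzokb ayjqj lux
Final line count: 11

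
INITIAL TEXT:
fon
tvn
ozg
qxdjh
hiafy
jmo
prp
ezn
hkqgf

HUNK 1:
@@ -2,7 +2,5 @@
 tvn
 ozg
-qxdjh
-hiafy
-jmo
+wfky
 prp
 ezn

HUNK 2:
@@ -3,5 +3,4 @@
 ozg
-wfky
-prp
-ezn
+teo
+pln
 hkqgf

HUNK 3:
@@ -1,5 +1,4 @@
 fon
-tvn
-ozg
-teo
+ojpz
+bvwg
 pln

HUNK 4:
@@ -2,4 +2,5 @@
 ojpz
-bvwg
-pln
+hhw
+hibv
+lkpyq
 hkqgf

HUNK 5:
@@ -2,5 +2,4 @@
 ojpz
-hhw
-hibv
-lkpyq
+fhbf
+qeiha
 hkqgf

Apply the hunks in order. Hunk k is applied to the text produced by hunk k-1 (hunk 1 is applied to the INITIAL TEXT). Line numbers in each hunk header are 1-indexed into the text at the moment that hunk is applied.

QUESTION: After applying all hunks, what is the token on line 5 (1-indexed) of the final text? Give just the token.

Answer: hkqgf

Derivation:
Hunk 1: at line 2 remove [qxdjh,hiafy,jmo] add [wfky] -> 7 lines: fon tvn ozg wfky prp ezn hkqgf
Hunk 2: at line 3 remove [wfky,prp,ezn] add [teo,pln] -> 6 lines: fon tvn ozg teo pln hkqgf
Hunk 3: at line 1 remove [tvn,ozg,teo] add [ojpz,bvwg] -> 5 lines: fon ojpz bvwg pln hkqgf
Hunk 4: at line 2 remove [bvwg,pln] add [hhw,hibv,lkpyq] -> 6 lines: fon ojpz hhw hibv lkpyq hkqgf
Hunk 5: at line 2 remove [hhw,hibv,lkpyq] add [fhbf,qeiha] -> 5 lines: fon ojpz fhbf qeiha hkqgf
Final line 5: hkqgf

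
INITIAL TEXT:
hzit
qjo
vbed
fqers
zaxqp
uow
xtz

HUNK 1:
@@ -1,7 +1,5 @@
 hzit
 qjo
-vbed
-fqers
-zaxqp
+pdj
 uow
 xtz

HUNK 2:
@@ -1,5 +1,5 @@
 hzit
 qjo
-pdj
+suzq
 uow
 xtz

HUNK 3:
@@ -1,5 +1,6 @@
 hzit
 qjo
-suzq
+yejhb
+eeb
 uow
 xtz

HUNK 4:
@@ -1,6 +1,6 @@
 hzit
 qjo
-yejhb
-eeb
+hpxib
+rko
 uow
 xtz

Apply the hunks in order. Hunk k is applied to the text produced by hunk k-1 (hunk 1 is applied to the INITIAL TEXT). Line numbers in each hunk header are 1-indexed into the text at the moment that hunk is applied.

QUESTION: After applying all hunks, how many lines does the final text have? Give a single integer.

Hunk 1: at line 1 remove [vbed,fqers,zaxqp] add [pdj] -> 5 lines: hzit qjo pdj uow xtz
Hunk 2: at line 1 remove [pdj] add [suzq] -> 5 lines: hzit qjo suzq uow xtz
Hunk 3: at line 1 remove [suzq] add [yejhb,eeb] -> 6 lines: hzit qjo yejhb eeb uow xtz
Hunk 4: at line 1 remove [yejhb,eeb] add [hpxib,rko] -> 6 lines: hzit qjo hpxib rko uow xtz
Final line count: 6

Answer: 6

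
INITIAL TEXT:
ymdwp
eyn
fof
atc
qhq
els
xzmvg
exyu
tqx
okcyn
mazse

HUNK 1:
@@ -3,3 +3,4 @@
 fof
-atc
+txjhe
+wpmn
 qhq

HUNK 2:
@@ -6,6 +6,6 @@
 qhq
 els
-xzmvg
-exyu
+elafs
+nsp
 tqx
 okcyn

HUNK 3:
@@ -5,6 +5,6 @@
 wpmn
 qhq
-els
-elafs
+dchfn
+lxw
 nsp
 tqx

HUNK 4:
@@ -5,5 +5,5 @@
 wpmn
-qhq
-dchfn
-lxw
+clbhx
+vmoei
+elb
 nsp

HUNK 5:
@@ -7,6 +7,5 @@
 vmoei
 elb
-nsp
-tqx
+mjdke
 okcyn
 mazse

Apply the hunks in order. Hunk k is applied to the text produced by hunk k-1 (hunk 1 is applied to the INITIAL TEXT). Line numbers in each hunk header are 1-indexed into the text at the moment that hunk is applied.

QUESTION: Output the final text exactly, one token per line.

Hunk 1: at line 3 remove [atc] add [txjhe,wpmn] -> 12 lines: ymdwp eyn fof txjhe wpmn qhq els xzmvg exyu tqx okcyn mazse
Hunk 2: at line 6 remove [xzmvg,exyu] add [elafs,nsp] -> 12 lines: ymdwp eyn fof txjhe wpmn qhq els elafs nsp tqx okcyn mazse
Hunk 3: at line 5 remove [els,elafs] add [dchfn,lxw] -> 12 lines: ymdwp eyn fof txjhe wpmn qhq dchfn lxw nsp tqx okcyn mazse
Hunk 4: at line 5 remove [qhq,dchfn,lxw] add [clbhx,vmoei,elb] -> 12 lines: ymdwp eyn fof txjhe wpmn clbhx vmoei elb nsp tqx okcyn mazse
Hunk 5: at line 7 remove [nsp,tqx] add [mjdke] -> 11 lines: ymdwp eyn fof txjhe wpmn clbhx vmoei elb mjdke okcyn mazse

Answer: ymdwp
eyn
fof
txjhe
wpmn
clbhx
vmoei
elb
mjdke
okcyn
mazse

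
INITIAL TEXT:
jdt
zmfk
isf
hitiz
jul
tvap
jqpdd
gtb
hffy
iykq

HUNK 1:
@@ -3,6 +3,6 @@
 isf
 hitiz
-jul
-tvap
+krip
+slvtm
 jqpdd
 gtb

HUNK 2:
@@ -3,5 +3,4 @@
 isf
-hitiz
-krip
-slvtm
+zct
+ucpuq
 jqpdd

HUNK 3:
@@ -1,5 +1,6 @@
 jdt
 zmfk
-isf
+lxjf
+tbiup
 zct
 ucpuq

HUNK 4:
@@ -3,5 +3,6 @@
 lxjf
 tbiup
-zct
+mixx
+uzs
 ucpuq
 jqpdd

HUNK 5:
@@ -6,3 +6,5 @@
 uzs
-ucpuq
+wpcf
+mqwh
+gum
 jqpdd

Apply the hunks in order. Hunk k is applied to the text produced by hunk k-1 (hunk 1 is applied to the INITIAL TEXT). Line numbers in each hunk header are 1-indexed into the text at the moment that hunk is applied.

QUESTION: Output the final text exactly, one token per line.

Hunk 1: at line 3 remove [jul,tvap] add [krip,slvtm] -> 10 lines: jdt zmfk isf hitiz krip slvtm jqpdd gtb hffy iykq
Hunk 2: at line 3 remove [hitiz,krip,slvtm] add [zct,ucpuq] -> 9 lines: jdt zmfk isf zct ucpuq jqpdd gtb hffy iykq
Hunk 3: at line 1 remove [isf] add [lxjf,tbiup] -> 10 lines: jdt zmfk lxjf tbiup zct ucpuq jqpdd gtb hffy iykq
Hunk 4: at line 3 remove [zct] add [mixx,uzs] -> 11 lines: jdt zmfk lxjf tbiup mixx uzs ucpuq jqpdd gtb hffy iykq
Hunk 5: at line 6 remove [ucpuq] add [wpcf,mqwh,gum] -> 13 lines: jdt zmfk lxjf tbiup mixx uzs wpcf mqwh gum jqpdd gtb hffy iykq

Answer: jdt
zmfk
lxjf
tbiup
mixx
uzs
wpcf
mqwh
gum
jqpdd
gtb
hffy
iykq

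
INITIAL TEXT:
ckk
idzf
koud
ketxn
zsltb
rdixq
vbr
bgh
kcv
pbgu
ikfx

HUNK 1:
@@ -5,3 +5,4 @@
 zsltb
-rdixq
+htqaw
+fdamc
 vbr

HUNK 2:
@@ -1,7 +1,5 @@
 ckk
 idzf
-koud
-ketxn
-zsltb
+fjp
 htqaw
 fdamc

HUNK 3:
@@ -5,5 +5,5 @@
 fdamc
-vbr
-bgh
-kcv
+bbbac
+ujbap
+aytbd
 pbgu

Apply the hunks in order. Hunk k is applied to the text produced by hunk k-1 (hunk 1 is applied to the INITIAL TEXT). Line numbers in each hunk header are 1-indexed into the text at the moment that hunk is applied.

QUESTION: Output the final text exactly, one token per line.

Answer: ckk
idzf
fjp
htqaw
fdamc
bbbac
ujbap
aytbd
pbgu
ikfx

Derivation:
Hunk 1: at line 5 remove [rdixq] add [htqaw,fdamc] -> 12 lines: ckk idzf koud ketxn zsltb htqaw fdamc vbr bgh kcv pbgu ikfx
Hunk 2: at line 1 remove [koud,ketxn,zsltb] add [fjp] -> 10 lines: ckk idzf fjp htqaw fdamc vbr bgh kcv pbgu ikfx
Hunk 3: at line 5 remove [vbr,bgh,kcv] add [bbbac,ujbap,aytbd] -> 10 lines: ckk idzf fjp htqaw fdamc bbbac ujbap aytbd pbgu ikfx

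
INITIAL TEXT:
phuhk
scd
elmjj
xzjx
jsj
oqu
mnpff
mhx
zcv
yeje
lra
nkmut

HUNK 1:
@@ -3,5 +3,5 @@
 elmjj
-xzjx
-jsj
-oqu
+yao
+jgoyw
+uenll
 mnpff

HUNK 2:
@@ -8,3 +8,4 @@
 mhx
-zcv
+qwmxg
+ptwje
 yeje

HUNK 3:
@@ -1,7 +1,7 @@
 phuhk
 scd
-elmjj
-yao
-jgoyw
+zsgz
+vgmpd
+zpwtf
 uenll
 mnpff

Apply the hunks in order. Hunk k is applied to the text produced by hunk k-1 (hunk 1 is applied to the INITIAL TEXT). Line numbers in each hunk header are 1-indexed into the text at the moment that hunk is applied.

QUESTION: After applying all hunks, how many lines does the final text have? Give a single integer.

Hunk 1: at line 3 remove [xzjx,jsj,oqu] add [yao,jgoyw,uenll] -> 12 lines: phuhk scd elmjj yao jgoyw uenll mnpff mhx zcv yeje lra nkmut
Hunk 2: at line 8 remove [zcv] add [qwmxg,ptwje] -> 13 lines: phuhk scd elmjj yao jgoyw uenll mnpff mhx qwmxg ptwje yeje lra nkmut
Hunk 3: at line 1 remove [elmjj,yao,jgoyw] add [zsgz,vgmpd,zpwtf] -> 13 lines: phuhk scd zsgz vgmpd zpwtf uenll mnpff mhx qwmxg ptwje yeje lra nkmut
Final line count: 13

Answer: 13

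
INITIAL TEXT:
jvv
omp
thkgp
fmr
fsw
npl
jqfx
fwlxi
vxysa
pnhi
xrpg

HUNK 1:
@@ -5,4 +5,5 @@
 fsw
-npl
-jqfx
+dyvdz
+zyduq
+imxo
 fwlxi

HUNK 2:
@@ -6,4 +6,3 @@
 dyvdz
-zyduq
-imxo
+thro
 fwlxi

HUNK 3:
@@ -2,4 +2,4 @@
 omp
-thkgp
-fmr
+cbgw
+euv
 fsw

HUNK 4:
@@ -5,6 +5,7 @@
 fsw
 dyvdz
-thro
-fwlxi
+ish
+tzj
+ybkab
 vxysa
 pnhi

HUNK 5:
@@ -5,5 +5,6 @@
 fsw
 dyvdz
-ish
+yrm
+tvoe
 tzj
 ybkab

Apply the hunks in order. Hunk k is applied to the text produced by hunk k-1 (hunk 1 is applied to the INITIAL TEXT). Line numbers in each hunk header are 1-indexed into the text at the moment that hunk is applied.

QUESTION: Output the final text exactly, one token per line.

Hunk 1: at line 5 remove [npl,jqfx] add [dyvdz,zyduq,imxo] -> 12 lines: jvv omp thkgp fmr fsw dyvdz zyduq imxo fwlxi vxysa pnhi xrpg
Hunk 2: at line 6 remove [zyduq,imxo] add [thro] -> 11 lines: jvv omp thkgp fmr fsw dyvdz thro fwlxi vxysa pnhi xrpg
Hunk 3: at line 2 remove [thkgp,fmr] add [cbgw,euv] -> 11 lines: jvv omp cbgw euv fsw dyvdz thro fwlxi vxysa pnhi xrpg
Hunk 4: at line 5 remove [thro,fwlxi] add [ish,tzj,ybkab] -> 12 lines: jvv omp cbgw euv fsw dyvdz ish tzj ybkab vxysa pnhi xrpg
Hunk 5: at line 5 remove [ish] add [yrm,tvoe] -> 13 lines: jvv omp cbgw euv fsw dyvdz yrm tvoe tzj ybkab vxysa pnhi xrpg

Answer: jvv
omp
cbgw
euv
fsw
dyvdz
yrm
tvoe
tzj
ybkab
vxysa
pnhi
xrpg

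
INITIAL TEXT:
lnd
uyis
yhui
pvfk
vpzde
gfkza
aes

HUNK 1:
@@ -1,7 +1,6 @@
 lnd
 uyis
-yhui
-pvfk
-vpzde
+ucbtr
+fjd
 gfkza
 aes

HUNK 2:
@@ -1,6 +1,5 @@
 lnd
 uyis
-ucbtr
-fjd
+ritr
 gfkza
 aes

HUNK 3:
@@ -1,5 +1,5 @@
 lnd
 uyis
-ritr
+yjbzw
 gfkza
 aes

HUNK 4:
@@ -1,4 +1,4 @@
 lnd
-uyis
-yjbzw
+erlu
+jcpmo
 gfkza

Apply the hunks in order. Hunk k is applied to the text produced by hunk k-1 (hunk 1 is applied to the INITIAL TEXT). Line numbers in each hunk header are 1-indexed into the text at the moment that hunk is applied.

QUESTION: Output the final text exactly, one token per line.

Hunk 1: at line 1 remove [yhui,pvfk,vpzde] add [ucbtr,fjd] -> 6 lines: lnd uyis ucbtr fjd gfkza aes
Hunk 2: at line 1 remove [ucbtr,fjd] add [ritr] -> 5 lines: lnd uyis ritr gfkza aes
Hunk 3: at line 1 remove [ritr] add [yjbzw] -> 5 lines: lnd uyis yjbzw gfkza aes
Hunk 4: at line 1 remove [uyis,yjbzw] add [erlu,jcpmo] -> 5 lines: lnd erlu jcpmo gfkza aes

Answer: lnd
erlu
jcpmo
gfkza
aes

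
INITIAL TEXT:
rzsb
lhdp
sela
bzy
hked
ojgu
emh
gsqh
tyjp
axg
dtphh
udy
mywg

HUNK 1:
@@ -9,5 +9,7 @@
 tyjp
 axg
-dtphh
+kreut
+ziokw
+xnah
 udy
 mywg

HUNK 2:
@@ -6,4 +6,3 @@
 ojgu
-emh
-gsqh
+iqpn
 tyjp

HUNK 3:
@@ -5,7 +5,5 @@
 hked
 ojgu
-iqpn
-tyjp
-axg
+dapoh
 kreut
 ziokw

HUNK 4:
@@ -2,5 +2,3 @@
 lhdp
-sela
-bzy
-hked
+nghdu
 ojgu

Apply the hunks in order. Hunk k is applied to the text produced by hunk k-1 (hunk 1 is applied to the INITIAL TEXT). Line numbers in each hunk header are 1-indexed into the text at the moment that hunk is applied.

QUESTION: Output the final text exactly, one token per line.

Hunk 1: at line 9 remove [dtphh] add [kreut,ziokw,xnah] -> 15 lines: rzsb lhdp sela bzy hked ojgu emh gsqh tyjp axg kreut ziokw xnah udy mywg
Hunk 2: at line 6 remove [emh,gsqh] add [iqpn] -> 14 lines: rzsb lhdp sela bzy hked ojgu iqpn tyjp axg kreut ziokw xnah udy mywg
Hunk 3: at line 5 remove [iqpn,tyjp,axg] add [dapoh] -> 12 lines: rzsb lhdp sela bzy hked ojgu dapoh kreut ziokw xnah udy mywg
Hunk 4: at line 2 remove [sela,bzy,hked] add [nghdu] -> 10 lines: rzsb lhdp nghdu ojgu dapoh kreut ziokw xnah udy mywg

Answer: rzsb
lhdp
nghdu
ojgu
dapoh
kreut
ziokw
xnah
udy
mywg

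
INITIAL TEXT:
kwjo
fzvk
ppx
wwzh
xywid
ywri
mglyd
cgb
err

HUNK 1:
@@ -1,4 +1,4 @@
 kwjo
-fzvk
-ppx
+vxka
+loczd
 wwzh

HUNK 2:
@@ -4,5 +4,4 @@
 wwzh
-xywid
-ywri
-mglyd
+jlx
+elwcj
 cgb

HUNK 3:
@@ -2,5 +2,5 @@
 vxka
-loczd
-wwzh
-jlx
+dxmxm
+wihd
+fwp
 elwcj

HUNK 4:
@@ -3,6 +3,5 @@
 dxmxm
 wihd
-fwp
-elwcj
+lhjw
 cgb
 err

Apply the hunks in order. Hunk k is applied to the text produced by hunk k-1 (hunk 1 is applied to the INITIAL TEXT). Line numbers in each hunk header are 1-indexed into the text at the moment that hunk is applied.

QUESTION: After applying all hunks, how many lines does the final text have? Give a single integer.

Answer: 7

Derivation:
Hunk 1: at line 1 remove [fzvk,ppx] add [vxka,loczd] -> 9 lines: kwjo vxka loczd wwzh xywid ywri mglyd cgb err
Hunk 2: at line 4 remove [xywid,ywri,mglyd] add [jlx,elwcj] -> 8 lines: kwjo vxka loczd wwzh jlx elwcj cgb err
Hunk 3: at line 2 remove [loczd,wwzh,jlx] add [dxmxm,wihd,fwp] -> 8 lines: kwjo vxka dxmxm wihd fwp elwcj cgb err
Hunk 4: at line 3 remove [fwp,elwcj] add [lhjw] -> 7 lines: kwjo vxka dxmxm wihd lhjw cgb err
Final line count: 7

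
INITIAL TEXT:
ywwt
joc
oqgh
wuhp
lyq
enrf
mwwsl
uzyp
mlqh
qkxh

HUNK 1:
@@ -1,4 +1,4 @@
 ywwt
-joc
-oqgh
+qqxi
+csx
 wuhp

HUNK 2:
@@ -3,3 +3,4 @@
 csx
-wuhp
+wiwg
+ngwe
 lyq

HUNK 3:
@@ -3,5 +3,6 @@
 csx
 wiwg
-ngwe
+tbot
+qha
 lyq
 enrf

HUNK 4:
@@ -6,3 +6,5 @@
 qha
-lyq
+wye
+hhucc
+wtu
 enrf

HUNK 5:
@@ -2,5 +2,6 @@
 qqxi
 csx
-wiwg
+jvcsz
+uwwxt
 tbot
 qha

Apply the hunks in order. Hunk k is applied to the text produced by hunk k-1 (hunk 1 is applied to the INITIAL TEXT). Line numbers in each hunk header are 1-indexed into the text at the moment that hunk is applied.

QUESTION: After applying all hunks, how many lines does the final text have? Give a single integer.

Answer: 15

Derivation:
Hunk 1: at line 1 remove [joc,oqgh] add [qqxi,csx] -> 10 lines: ywwt qqxi csx wuhp lyq enrf mwwsl uzyp mlqh qkxh
Hunk 2: at line 3 remove [wuhp] add [wiwg,ngwe] -> 11 lines: ywwt qqxi csx wiwg ngwe lyq enrf mwwsl uzyp mlqh qkxh
Hunk 3: at line 3 remove [ngwe] add [tbot,qha] -> 12 lines: ywwt qqxi csx wiwg tbot qha lyq enrf mwwsl uzyp mlqh qkxh
Hunk 4: at line 6 remove [lyq] add [wye,hhucc,wtu] -> 14 lines: ywwt qqxi csx wiwg tbot qha wye hhucc wtu enrf mwwsl uzyp mlqh qkxh
Hunk 5: at line 2 remove [wiwg] add [jvcsz,uwwxt] -> 15 lines: ywwt qqxi csx jvcsz uwwxt tbot qha wye hhucc wtu enrf mwwsl uzyp mlqh qkxh
Final line count: 15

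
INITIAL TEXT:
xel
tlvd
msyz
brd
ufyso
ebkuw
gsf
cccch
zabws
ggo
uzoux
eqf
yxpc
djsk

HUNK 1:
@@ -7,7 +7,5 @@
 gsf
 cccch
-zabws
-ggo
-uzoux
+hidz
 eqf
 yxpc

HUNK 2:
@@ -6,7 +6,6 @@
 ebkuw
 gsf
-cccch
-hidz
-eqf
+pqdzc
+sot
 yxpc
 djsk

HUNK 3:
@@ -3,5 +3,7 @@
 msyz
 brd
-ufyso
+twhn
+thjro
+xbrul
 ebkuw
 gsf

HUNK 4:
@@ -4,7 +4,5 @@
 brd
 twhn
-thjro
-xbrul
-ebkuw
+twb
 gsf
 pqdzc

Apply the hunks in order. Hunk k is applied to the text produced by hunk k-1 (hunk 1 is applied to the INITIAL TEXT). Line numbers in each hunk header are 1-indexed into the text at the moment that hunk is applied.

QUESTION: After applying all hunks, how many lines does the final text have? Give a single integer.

Hunk 1: at line 7 remove [zabws,ggo,uzoux] add [hidz] -> 12 lines: xel tlvd msyz brd ufyso ebkuw gsf cccch hidz eqf yxpc djsk
Hunk 2: at line 6 remove [cccch,hidz,eqf] add [pqdzc,sot] -> 11 lines: xel tlvd msyz brd ufyso ebkuw gsf pqdzc sot yxpc djsk
Hunk 3: at line 3 remove [ufyso] add [twhn,thjro,xbrul] -> 13 lines: xel tlvd msyz brd twhn thjro xbrul ebkuw gsf pqdzc sot yxpc djsk
Hunk 4: at line 4 remove [thjro,xbrul,ebkuw] add [twb] -> 11 lines: xel tlvd msyz brd twhn twb gsf pqdzc sot yxpc djsk
Final line count: 11

Answer: 11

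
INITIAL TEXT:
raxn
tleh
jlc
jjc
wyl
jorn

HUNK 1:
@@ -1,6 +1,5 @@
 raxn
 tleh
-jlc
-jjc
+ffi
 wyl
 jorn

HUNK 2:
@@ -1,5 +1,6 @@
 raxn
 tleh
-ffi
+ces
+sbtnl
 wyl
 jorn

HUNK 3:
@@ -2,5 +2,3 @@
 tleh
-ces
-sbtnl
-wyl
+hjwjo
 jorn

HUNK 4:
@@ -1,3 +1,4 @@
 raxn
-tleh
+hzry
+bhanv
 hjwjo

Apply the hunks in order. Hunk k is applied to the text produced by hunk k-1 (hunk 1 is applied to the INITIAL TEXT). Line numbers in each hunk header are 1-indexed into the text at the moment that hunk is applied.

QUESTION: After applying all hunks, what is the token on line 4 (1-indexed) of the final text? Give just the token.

Answer: hjwjo

Derivation:
Hunk 1: at line 1 remove [jlc,jjc] add [ffi] -> 5 lines: raxn tleh ffi wyl jorn
Hunk 2: at line 1 remove [ffi] add [ces,sbtnl] -> 6 lines: raxn tleh ces sbtnl wyl jorn
Hunk 3: at line 2 remove [ces,sbtnl,wyl] add [hjwjo] -> 4 lines: raxn tleh hjwjo jorn
Hunk 4: at line 1 remove [tleh] add [hzry,bhanv] -> 5 lines: raxn hzry bhanv hjwjo jorn
Final line 4: hjwjo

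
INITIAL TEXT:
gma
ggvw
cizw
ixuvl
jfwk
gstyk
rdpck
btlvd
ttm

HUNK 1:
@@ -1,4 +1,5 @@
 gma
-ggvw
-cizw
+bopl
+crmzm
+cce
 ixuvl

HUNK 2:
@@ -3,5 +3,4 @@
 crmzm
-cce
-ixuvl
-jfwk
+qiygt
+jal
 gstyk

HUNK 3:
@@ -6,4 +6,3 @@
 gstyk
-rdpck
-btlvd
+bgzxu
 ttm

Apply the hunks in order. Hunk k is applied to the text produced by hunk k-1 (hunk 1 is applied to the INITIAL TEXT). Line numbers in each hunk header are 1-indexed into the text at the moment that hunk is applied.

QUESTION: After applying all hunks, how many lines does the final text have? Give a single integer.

Hunk 1: at line 1 remove [ggvw,cizw] add [bopl,crmzm,cce] -> 10 lines: gma bopl crmzm cce ixuvl jfwk gstyk rdpck btlvd ttm
Hunk 2: at line 3 remove [cce,ixuvl,jfwk] add [qiygt,jal] -> 9 lines: gma bopl crmzm qiygt jal gstyk rdpck btlvd ttm
Hunk 3: at line 6 remove [rdpck,btlvd] add [bgzxu] -> 8 lines: gma bopl crmzm qiygt jal gstyk bgzxu ttm
Final line count: 8

Answer: 8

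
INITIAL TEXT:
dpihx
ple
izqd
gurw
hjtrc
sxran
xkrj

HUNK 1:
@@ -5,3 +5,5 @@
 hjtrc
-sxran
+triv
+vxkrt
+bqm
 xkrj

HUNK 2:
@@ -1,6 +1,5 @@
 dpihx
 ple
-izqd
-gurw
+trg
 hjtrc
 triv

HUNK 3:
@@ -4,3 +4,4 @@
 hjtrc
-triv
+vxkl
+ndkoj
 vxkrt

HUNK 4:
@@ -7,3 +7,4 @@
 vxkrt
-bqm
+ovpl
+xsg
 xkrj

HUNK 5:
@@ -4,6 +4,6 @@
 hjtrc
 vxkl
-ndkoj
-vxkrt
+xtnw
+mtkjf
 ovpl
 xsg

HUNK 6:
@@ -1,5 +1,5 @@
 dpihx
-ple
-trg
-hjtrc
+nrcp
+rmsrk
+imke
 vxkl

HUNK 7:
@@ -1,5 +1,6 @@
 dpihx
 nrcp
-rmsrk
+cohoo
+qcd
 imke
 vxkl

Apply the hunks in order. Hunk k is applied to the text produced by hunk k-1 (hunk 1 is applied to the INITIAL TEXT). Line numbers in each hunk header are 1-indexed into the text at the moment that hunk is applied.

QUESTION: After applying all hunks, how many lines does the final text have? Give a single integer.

Answer: 11

Derivation:
Hunk 1: at line 5 remove [sxran] add [triv,vxkrt,bqm] -> 9 lines: dpihx ple izqd gurw hjtrc triv vxkrt bqm xkrj
Hunk 2: at line 1 remove [izqd,gurw] add [trg] -> 8 lines: dpihx ple trg hjtrc triv vxkrt bqm xkrj
Hunk 3: at line 4 remove [triv] add [vxkl,ndkoj] -> 9 lines: dpihx ple trg hjtrc vxkl ndkoj vxkrt bqm xkrj
Hunk 4: at line 7 remove [bqm] add [ovpl,xsg] -> 10 lines: dpihx ple trg hjtrc vxkl ndkoj vxkrt ovpl xsg xkrj
Hunk 5: at line 4 remove [ndkoj,vxkrt] add [xtnw,mtkjf] -> 10 lines: dpihx ple trg hjtrc vxkl xtnw mtkjf ovpl xsg xkrj
Hunk 6: at line 1 remove [ple,trg,hjtrc] add [nrcp,rmsrk,imke] -> 10 lines: dpihx nrcp rmsrk imke vxkl xtnw mtkjf ovpl xsg xkrj
Hunk 7: at line 1 remove [rmsrk] add [cohoo,qcd] -> 11 lines: dpihx nrcp cohoo qcd imke vxkl xtnw mtkjf ovpl xsg xkrj
Final line count: 11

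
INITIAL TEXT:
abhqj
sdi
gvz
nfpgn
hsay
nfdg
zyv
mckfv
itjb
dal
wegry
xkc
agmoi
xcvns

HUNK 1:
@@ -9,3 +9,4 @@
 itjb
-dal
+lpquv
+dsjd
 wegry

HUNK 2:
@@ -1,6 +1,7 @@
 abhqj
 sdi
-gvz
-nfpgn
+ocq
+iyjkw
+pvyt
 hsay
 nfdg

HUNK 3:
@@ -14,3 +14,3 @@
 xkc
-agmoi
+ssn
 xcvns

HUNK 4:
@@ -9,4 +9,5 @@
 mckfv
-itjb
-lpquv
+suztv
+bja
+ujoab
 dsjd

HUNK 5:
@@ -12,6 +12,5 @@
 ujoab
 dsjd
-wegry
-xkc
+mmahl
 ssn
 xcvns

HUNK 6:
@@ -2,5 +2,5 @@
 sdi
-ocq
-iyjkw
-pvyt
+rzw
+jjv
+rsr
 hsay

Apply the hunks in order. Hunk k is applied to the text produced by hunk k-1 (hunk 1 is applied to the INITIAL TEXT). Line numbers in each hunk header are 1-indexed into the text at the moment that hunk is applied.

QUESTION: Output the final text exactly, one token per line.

Answer: abhqj
sdi
rzw
jjv
rsr
hsay
nfdg
zyv
mckfv
suztv
bja
ujoab
dsjd
mmahl
ssn
xcvns

Derivation:
Hunk 1: at line 9 remove [dal] add [lpquv,dsjd] -> 15 lines: abhqj sdi gvz nfpgn hsay nfdg zyv mckfv itjb lpquv dsjd wegry xkc agmoi xcvns
Hunk 2: at line 1 remove [gvz,nfpgn] add [ocq,iyjkw,pvyt] -> 16 lines: abhqj sdi ocq iyjkw pvyt hsay nfdg zyv mckfv itjb lpquv dsjd wegry xkc agmoi xcvns
Hunk 3: at line 14 remove [agmoi] add [ssn] -> 16 lines: abhqj sdi ocq iyjkw pvyt hsay nfdg zyv mckfv itjb lpquv dsjd wegry xkc ssn xcvns
Hunk 4: at line 9 remove [itjb,lpquv] add [suztv,bja,ujoab] -> 17 lines: abhqj sdi ocq iyjkw pvyt hsay nfdg zyv mckfv suztv bja ujoab dsjd wegry xkc ssn xcvns
Hunk 5: at line 12 remove [wegry,xkc] add [mmahl] -> 16 lines: abhqj sdi ocq iyjkw pvyt hsay nfdg zyv mckfv suztv bja ujoab dsjd mmahl ssn xcvns
Hunk 6: at line 2 remove [ocq,iyjkw,pvyt] add [rzw,jjv,rsr] -> 16 lines: abhqj sdi rzw jjv rsr hsay nfdg zyv mckfv suztv bja ujoab dsjd mmahl ssn xcvns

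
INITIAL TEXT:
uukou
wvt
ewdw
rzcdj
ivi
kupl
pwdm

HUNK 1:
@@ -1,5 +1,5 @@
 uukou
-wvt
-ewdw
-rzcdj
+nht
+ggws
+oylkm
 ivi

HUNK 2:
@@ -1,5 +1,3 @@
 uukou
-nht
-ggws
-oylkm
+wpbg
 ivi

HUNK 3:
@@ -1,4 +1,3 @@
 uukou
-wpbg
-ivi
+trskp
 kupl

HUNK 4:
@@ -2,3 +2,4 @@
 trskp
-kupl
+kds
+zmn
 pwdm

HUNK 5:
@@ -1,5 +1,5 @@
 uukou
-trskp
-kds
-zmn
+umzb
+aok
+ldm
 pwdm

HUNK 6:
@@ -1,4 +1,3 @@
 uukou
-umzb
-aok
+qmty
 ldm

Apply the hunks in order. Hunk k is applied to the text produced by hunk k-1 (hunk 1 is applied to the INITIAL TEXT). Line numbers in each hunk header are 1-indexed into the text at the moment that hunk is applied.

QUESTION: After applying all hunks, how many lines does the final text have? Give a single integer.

Answer: 4

Derivation:
Hunk 1: at line 1 remove [wvt,ewdw,rzcdj] add [nht,ggws,oylkm] -> 7 lines: uukou nht ggws oylkm ivi kupl pwdm
Hunk 2: at line 1 remove [nht,ggws,oylkm] add [wpbg] -> 5 lines: uukou wpbg ivi kupl pwdm
Hunk 3: at line 1 remove [wpbg,ivi] add [trskp] -> 4 lines: uukou trskp kupl pwdm
Hunk 4: at line 2 remove [kupl] add [kds,zmn] -> 5 lines: uukou trskp kds zmn pwdm
Hunk 5: at line 1 remove [trskp,kds,zmn] add [umzb,aok,ldm] -> 5 lines: uukou umzb aok ldm pwdm
Hunk 6: at line 1 remove [umzb,aok] add [qmty] -> 4 lines: uukou qmty ldm pwdm
Final line count: 4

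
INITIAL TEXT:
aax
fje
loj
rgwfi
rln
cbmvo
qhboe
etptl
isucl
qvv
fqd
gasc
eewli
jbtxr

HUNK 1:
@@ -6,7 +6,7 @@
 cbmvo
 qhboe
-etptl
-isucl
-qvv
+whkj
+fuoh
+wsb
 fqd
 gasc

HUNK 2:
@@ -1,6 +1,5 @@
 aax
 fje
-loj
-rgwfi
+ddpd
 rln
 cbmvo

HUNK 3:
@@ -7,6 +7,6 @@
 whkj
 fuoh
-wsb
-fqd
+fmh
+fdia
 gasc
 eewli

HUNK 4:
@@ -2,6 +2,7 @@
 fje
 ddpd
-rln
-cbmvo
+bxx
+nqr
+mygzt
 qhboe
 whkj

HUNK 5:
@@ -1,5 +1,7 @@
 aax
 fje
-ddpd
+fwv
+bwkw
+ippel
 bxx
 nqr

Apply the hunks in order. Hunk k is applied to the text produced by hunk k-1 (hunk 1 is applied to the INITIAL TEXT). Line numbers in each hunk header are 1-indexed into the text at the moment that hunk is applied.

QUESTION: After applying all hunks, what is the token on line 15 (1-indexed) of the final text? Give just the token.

Hunk 1: at line 6 remove [etptl,isucl,qvv] add [whkj,fuoh,wsb] -> 14 lines: aax fje loj rgwfi rln cbmvo qhboe whkj fuoh wsb fqd gasc eewli jbtxr
Hunk 2: at line 1 remove [loj,rgwfi] add [ddpd] -> 13 lines: aax fje ddpd rln cbmvo qhboe whkj fuoh wsb fqd gasc eewli jbtxr
Hunk 3: at line 7 remove [wsb,fqd] add [fmh,fdia] -> 13 lines: aax fje ddpd rln cbmvo qhboe whkj fuoh fmh fdia gasc eewli jbtxr
Hunk 4: at line 2 remove [rln,cbmvo] add [bxx,nqr,mygzt] -> 14 lines: aax fje ddpd bxx nqr mygzt qhboe whkj fuoh fmh fdia gasc eewli jbtxr
Hunk 5: at line 1 remove [ddpd] add [fwv,bwkw,ippel] -> 16 lines: aax fje fwv bwkw ippel bxx nqr mygzt qhboe whkj fuoh fmh fdia gasc eewli jbtxr
Final line 15: eewli

Answer: eewli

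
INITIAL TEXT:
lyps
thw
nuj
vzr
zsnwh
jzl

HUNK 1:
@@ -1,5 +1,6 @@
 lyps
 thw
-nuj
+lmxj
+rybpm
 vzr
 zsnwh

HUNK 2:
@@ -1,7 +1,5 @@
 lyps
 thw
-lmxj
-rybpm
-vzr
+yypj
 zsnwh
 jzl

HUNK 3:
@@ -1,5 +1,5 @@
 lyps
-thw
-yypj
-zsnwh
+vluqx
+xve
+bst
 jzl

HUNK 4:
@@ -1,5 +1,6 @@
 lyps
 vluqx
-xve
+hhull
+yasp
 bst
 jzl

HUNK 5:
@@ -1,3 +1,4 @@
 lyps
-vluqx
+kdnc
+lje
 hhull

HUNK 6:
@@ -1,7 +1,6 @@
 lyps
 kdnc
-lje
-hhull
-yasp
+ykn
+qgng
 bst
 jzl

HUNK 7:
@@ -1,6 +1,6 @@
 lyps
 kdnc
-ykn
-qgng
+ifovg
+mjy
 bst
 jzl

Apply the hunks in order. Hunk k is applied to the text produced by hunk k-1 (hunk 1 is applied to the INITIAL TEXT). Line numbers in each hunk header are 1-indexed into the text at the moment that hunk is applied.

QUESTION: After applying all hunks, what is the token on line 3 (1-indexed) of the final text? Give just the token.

Hunk 1: at line 1 remove [nuj] add [lmxj,rybpm] -> 7 lines: lyps thw lmxj rybpm vzr zsnwh jzl
Hunk 2: at line 1 remove [lmxj,rybpm,vzr] add [yypj] -> 5 lines: lyps thw yypj zsnwh jzl
Hunk 3: at line 1 remove [thw,yypj,zsnwh] add [vluqx,xve,bst] -> 5 lines: lyps vluqx xve bst jzl
Hunk 4: at line 1 remove [xve] add [hhull,yasp] -> 6 lines: lyps vluqx hhull yasp bst jzl
Hunk 5: at line 1 remove [vluqx] add [kdnc,lje] -> 7 lines: lyps kdnc lje hhull yasp bst jzl
Hunk 6: at line 1 remove [lje,hhull,yasp] add [ykn,qgng] -> 6 lines: lyps kdnc ykn qgng bst jzl
Hunk 7: at line 1 remove [ykn,qgng] add [ifovg,mjy] -> 6 lines: lyps kdnc ifovg mjy bst jzl
Final line 3: ifovg

Answer: ifovg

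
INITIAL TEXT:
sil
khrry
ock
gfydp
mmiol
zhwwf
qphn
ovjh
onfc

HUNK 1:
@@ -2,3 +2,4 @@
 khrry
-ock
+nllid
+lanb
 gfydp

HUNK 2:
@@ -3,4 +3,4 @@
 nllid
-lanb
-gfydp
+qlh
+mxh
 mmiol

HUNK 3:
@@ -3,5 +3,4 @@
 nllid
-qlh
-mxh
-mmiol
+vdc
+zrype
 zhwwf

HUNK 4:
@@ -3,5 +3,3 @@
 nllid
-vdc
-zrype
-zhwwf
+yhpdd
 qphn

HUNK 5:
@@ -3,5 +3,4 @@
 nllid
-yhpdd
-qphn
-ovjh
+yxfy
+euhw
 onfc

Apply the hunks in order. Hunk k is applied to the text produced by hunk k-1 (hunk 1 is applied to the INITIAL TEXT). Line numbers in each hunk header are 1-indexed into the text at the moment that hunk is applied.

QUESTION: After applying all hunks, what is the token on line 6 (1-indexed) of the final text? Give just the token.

Hunk 1: at line 2 remove [ock] add [nllid,lanb] -> 10 lines: sil khrry nllid lanb gfydp mmiol zhwwf qphn ovjh onfc
Hunk 2: at line 3 remove [lanb,gfydp] add [qlh,mxh] -> 10 lines: sil khrry nllid qlh mxh mmiol zhwwf qphn ovjh onfc
Hunk 3: at line 3 remove [qlh,mxh,mmiol] add [vdc,zrype] -> 9 lines: sil khrry nllid vdc zrype zhwwf qphn ovjh onfc
Hunk 4: at line 3 remove [vdc,zrype,zhwwf] add [yhpdd] -> 7 lines: sil khrry nllid yhpdd qphn ovjh onfc
Hunk 5: at line 3 remove [yhpdd,qphn,ovjh] add [yxfy,euhw] -> 6 lines: sil khrry nllid yxfy euhw onfc
Final line 6: onfc

Answer: onfc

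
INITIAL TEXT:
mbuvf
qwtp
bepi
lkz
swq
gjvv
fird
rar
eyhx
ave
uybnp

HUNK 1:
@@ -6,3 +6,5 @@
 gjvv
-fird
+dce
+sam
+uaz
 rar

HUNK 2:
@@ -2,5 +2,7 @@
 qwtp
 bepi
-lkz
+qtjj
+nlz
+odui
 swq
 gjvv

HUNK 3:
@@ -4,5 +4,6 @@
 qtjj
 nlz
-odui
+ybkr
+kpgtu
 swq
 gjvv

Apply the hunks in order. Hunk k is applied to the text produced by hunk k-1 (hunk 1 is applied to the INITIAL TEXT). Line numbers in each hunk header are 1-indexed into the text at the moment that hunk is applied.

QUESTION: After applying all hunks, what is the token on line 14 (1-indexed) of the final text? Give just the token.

Answer: eyhx

Derivation:
Hunk 1: at line 6 remove [fird] add [dce,sam,uaz] -> 13 lines: mbuvf qwtp bepi lkz swq gjvv dce sam uaz rar eyhx ave uybnp
Hunk 2: at line 2 remove [lkz] add [qtjj,nlz,odui] -> 15 lines: mbuvf qwtp bepi qtjj nlz odui swq gjvv dce sam uaz rar eyhx ave uybnp
Hunk 3: at line 4 remove [odui] add [ybkr,kpgtu] -> 16 lines: mbuvf qwtp bepi qtjj nlz ybkr kpgtu swq gjvv dce sam uaz rar eyhx ave uybnp
Final line 14: eyhx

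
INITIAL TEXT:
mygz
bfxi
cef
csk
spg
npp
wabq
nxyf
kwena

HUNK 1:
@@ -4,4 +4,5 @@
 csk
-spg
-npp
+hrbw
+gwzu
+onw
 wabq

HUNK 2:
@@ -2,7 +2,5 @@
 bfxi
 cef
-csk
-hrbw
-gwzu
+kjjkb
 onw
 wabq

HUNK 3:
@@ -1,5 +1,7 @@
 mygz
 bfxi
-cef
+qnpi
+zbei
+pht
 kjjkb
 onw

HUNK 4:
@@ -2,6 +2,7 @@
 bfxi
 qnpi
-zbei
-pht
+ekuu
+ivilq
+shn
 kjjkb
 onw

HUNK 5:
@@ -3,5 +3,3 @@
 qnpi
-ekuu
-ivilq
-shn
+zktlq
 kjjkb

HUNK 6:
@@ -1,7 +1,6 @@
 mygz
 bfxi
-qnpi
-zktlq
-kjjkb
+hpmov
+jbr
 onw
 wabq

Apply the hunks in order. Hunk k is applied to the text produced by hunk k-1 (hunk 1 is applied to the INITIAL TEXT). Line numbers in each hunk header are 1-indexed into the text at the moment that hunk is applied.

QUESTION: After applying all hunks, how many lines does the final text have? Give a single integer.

Hunk 1: at line 4 remove [spg,npp] add [hrbw,gwzu,onw] -> 10 lines: mygz bfxi cef csk hrbw gwzu onw wabq nxyf kwena
Hunk 2: at line 2 remove [csk,hrbw,gwzu] add [kjjkb] -> 8 lines: mygz bfxi cef kjjkb onw wabq nxyf kwena
Hunk 3: at line 1 remove [cef] add [qnpi,zbei,pht] -> 10 lines: mygz bfxi qnpi zbei pht kjjkb onw wabq nxyf kwena
Hunk 4: at line 2 remove [zbei,pht] add [ekuu,ivilq,shn] -> 11 lines: mygz bfxi qnpi ekuu ivilq shn kjjkb onw wabq nxyf kwena
Hunk 5: at line 3 remove [ekuu,ivilq,shn] add [zktlq] -> 9 lines: mygz bfxi qnpi zktlq kjjkb onw wabq nxyf kwena
Hunk 6: at line 1 remove [qnpi,zktlq,kjjkb] add [hpmov,jbr] -> 8 lines: mygz bfxi hpmov jbr onw wabq nxyf kwena
Final line count: 8

Answer: 8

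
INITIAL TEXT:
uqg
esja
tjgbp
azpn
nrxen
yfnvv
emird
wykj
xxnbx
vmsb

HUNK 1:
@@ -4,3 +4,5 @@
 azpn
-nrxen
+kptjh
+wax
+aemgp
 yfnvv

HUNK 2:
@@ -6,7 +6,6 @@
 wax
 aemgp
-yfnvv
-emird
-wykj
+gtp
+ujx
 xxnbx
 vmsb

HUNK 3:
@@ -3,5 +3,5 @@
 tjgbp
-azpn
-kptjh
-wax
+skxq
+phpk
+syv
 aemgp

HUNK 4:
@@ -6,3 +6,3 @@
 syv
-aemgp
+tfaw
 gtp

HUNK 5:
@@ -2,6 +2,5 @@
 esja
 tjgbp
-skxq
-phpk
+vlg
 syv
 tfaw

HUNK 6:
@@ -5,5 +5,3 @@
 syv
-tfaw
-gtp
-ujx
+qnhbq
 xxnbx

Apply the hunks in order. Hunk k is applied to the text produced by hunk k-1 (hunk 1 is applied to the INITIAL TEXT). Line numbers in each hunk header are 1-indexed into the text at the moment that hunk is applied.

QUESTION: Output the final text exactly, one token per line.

Answer: uqg
esja
tjgbp
vlg
syv
qnhbq
xxnbx
vmsb

Derivation:
Hunk 1: at line 4 remove [nrxen] add [kptjh,wax,aemgp] -> 12 lines: uqg esja tjgbp azpn kptjh wax aemgp yfnvv emird wykj xxnbx vmsb
Hunk 2: at line 6 remove [yfnvv,emird,wykj] add [gtp,ujx] -> 11 lines: uqg esja tjgbp azpn kptjh wax aemgp gtp ujx xxnbx vmsb
Hunk 3: at line 3 remove [azpn,kptjh,wax] add [skxq,phpk,syv] -> 11 lines: uqg esja tjgbp skxq phpk syv aemgp gtp ujx xxnbx vmsb
Hunk 4: at line 6 remove [aemgp] add [tfaw] -> 11 lines: uqg esja tjgbp skxq phpk syv tfaw gtp ujx xxnbx vmsb
Hunk 5: at line 2 remove [skxq,phpk] add [vlg] -> 10 lines: uqg esja tjgbp vlg syv tfaw gtp ujx xxnbx vmsb
Hunk 6: at line 5 remove [tfaw,gtp,ujx] add [qnhbq] -> 8 lines: uqg esja tjgbp vlg syv qnhbq xxnbx vmsb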